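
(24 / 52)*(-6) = -36 / 13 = -2.77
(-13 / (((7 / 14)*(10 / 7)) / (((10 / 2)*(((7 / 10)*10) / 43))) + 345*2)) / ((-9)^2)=-637 / 2742093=-0.00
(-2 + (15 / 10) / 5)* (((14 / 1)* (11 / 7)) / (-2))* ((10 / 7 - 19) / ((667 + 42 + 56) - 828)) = 7667 / 1470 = 5.22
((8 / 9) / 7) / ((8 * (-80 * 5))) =-1 / 25200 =-0.00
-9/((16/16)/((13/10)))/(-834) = 39/2780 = 0.01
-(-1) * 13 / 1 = 13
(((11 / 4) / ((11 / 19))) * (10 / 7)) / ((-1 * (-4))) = 95 / 56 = 1.70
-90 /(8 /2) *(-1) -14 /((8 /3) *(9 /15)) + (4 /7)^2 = 2759 /196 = 14.08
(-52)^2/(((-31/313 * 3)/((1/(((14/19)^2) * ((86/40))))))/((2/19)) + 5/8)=-643227520/635129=-1012.75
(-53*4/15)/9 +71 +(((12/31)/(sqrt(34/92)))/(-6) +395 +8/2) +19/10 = 126989/270 - 2*sqrt(782)/527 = 470.22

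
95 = 95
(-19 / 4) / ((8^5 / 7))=-133 / 131072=-0.00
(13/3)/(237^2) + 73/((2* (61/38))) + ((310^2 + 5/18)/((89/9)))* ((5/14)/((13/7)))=1891.59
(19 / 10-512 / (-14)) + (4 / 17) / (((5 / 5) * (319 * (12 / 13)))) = 43813327 / 1138830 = 38.47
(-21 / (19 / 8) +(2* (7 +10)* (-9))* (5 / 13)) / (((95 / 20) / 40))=-5000640 / 4693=-1065.55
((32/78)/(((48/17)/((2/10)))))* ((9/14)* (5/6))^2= 0.01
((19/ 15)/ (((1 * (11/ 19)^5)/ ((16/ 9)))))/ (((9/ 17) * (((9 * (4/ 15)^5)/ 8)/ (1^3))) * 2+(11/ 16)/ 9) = 127964796320000/ 288279518439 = 443.89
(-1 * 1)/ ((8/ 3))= -0.38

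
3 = 3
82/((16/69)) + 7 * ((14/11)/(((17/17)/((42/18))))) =98845/264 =374.41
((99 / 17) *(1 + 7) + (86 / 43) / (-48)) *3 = 18991 / 136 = 139.64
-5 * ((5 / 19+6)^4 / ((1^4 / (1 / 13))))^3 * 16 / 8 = -80642417151862766255889610 / 4862652877188355717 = -16584037.39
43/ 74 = 0.58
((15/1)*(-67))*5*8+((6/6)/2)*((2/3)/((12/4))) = -361799/9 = -40199.89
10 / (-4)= -5 / 2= -2.50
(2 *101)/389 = 202/389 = 0.52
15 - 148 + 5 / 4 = -527 / 4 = -131.75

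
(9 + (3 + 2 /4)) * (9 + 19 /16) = 4075 /32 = 127.34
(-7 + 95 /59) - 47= -3091 /59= -52.39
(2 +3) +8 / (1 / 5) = 45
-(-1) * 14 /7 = 2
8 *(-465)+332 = -3388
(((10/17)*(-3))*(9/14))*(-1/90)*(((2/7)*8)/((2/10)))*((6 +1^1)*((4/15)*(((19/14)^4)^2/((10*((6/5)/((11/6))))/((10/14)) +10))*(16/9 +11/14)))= 17747823377845/42872963392224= 0.41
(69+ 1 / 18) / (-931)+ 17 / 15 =88747 / 83790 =1.06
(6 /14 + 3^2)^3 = 287496 /343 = 838.18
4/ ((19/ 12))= 48/ 19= 2.53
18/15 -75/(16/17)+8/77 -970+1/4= -6456503/6160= -1048.13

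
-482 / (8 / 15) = -903.75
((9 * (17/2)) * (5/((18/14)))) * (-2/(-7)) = 85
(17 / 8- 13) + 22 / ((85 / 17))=-259 / 40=-6.48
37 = 37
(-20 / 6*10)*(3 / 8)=-25 / 2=-12.50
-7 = -7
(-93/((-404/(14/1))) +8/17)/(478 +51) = 12683/1816586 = 0.01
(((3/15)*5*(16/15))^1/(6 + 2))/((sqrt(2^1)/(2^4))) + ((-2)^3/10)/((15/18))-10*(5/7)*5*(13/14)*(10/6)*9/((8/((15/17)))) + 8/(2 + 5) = -9110161/166600 + 16*sqrt(2)/15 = -53.17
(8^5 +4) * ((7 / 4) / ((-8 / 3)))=-172053 / 8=-21506.62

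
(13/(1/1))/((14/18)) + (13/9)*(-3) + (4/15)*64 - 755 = -725.55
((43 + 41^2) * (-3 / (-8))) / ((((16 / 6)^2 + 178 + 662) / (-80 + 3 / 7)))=-6481809 / 106736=-60.73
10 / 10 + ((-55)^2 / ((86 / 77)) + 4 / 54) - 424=5306941 / 2322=2285.50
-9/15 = -3/5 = -0.60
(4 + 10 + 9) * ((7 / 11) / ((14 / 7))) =161 / 22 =7.32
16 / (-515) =-16 / 515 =-0.03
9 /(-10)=-9 /10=-0.90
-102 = -102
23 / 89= 0.26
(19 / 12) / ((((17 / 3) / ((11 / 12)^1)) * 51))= 209 / 41616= 0.01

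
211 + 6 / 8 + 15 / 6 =857 / 4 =214.25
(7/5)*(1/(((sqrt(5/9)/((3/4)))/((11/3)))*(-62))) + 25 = 25 - 231*sqrt(5)/6200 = 24.92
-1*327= -327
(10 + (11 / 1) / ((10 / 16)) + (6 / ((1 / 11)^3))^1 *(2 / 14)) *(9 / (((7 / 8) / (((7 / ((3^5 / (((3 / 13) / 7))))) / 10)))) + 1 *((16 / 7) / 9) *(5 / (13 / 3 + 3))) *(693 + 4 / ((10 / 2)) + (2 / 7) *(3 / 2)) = 866056918528 / 6131125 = 141255.79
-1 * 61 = -61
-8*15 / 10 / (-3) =4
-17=-17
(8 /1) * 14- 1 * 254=-142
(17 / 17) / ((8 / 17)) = 17 / 8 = 2.12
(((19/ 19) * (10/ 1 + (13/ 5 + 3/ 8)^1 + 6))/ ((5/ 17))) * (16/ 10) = 103.22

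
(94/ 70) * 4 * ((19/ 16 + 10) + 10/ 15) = 26743/ 420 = 63.67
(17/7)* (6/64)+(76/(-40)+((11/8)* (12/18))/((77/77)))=-2539/3360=-0.76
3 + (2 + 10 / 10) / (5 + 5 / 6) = 123 / 35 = 3.51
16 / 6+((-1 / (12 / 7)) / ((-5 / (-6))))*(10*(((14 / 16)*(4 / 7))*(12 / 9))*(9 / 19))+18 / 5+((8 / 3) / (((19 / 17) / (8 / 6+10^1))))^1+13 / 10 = 55399 / 1710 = 32.40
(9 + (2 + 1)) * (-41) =-492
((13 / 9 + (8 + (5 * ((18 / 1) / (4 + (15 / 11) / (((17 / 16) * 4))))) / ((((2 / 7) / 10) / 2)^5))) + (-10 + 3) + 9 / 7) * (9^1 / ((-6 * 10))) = -5251147463.43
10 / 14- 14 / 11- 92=-7127 / 77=-92.56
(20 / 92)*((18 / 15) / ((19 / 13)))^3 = 474552 / 3943925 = 0.12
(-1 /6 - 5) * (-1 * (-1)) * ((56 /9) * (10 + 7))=-14756 /27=-546.52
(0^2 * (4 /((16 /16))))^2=0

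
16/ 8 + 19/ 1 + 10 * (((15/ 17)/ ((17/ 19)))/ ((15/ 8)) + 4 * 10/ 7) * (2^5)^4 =132372276723/ 2023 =65433651.37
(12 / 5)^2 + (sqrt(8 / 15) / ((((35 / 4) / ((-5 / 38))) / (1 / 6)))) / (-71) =2* sqrt(30) / 424935 + 144 / 25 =5.76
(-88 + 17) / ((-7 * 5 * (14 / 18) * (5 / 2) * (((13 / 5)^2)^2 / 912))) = 29138400 / 1399489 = 20.82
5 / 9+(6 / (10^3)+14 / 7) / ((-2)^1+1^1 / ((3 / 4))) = -22081 / 9000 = -2.45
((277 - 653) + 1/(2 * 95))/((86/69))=-4929291/16340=-301.67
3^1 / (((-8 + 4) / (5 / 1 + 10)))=-45 / 4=-11.25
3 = 3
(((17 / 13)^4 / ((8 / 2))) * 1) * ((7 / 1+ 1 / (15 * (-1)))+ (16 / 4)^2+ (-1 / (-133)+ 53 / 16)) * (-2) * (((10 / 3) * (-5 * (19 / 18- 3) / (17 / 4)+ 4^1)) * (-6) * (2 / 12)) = 804.52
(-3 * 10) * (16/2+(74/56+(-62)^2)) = -1618395/14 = -115599.64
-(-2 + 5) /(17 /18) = -54 /17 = -3.18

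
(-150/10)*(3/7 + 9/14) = -225/14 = -16.07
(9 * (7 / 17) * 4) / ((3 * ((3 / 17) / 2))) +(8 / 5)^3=7512 / 125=60.10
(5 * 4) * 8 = 160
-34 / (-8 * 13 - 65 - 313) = 17 / 241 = 0.07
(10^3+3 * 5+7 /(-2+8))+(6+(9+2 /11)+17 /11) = 1032.89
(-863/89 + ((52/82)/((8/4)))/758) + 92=227647507/2765942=82.30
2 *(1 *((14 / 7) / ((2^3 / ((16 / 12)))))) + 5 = 17 / 3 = 5.67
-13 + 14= 1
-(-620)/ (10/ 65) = 4030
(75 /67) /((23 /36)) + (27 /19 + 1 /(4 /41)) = 1572067 /117116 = 13.42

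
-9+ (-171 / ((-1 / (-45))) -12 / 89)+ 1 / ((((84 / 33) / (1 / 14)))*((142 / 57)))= -38166967749 / 4954096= -7704.12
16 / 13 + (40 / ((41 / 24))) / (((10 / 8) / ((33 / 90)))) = 21584 / 2665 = 8.10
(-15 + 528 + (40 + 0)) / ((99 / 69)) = 12719 / 33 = 385.42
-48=-48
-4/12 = -1/3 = -0.33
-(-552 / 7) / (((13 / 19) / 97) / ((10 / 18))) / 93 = 66.78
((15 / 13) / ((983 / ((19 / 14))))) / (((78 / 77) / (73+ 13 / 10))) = 155287 / 1329016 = 0.12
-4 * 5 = -20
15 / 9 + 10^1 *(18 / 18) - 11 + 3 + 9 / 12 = 53 / 12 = 4.42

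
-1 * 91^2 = -8281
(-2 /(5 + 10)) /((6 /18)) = -2 /5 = -0.40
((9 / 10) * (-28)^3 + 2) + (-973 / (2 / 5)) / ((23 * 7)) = -4547079 / 230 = -19769.91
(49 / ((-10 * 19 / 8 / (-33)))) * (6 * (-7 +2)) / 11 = -3528 / 19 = -185.68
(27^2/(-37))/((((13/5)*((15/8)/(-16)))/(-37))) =-31104/13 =-2392.62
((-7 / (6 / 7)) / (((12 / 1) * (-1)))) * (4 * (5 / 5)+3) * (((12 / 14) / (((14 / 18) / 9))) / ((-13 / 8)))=-378 / 13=-29.08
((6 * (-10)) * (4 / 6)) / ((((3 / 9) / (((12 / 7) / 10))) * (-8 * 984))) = 3 / 1148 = 0.00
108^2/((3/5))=19440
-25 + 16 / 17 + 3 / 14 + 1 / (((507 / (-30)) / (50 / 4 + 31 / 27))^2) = -114927143525 / 4955390622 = -23.19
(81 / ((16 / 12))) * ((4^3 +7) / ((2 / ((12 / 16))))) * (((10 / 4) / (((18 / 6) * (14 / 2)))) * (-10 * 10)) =-2156625 / 112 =-19255.58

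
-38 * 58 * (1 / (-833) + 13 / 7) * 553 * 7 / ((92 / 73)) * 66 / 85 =-324231328212 / 33235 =-9755719.22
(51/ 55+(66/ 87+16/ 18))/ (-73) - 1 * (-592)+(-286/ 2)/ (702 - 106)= 369566064679/ 624557340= 591.72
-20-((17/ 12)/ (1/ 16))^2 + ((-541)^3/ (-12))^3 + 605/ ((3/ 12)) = 3969861779162915897697853/ 1728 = 2297373714793354107464.04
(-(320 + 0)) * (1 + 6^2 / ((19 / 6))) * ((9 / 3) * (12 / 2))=-1353600 / 19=-71242.11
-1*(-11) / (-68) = -11 / 68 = -0.16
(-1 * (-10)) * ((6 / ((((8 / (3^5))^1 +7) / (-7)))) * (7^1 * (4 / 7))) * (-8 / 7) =466560 / 1709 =273.00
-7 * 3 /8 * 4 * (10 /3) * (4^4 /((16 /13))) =-7280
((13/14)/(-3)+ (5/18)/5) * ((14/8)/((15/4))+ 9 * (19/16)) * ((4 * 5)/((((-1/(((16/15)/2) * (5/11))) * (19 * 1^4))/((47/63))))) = 4026208/7465689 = 0.54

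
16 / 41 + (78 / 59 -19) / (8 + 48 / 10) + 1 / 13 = -1839371 / 2012608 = -0.91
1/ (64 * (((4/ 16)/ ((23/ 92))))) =1/ 64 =0.02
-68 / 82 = -34 / 41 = -0.83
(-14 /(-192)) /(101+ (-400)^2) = 7 /15369696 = 0.00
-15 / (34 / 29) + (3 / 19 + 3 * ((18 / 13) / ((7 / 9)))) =-428877 / 58786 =-7.30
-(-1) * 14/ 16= 7/ 8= 0.88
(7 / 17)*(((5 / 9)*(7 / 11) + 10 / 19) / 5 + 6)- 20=-17.46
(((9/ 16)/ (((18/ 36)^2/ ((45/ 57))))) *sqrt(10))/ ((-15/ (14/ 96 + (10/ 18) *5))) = -421 *sqrt(10)/ 1216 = -1.09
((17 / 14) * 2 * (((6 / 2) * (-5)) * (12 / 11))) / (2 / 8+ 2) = -1360 / 77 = -17.66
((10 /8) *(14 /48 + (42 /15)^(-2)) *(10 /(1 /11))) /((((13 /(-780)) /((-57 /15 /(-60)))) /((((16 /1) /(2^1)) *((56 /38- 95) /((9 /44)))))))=1060033810 /1323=801234.93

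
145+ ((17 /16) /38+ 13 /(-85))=7487141 /51680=144.88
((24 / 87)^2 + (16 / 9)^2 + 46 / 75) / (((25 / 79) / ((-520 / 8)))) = -6733548094 / 8515125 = -790.78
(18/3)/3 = 2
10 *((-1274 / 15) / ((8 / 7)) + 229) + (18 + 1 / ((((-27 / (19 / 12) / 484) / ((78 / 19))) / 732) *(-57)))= 3140767 / 1026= 3061.18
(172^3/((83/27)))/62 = 68694048/2573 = 26698.04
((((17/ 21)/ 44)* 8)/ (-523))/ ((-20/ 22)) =0.00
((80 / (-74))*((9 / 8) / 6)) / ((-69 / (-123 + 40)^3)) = -1679.75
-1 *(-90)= 90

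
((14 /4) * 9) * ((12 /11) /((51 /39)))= 26.28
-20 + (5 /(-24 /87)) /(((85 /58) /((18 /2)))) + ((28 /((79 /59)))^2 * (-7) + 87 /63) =-3190.93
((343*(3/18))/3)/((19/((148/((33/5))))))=126910/5643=22.49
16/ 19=0.84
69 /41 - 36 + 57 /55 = -75048 /2255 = -33.28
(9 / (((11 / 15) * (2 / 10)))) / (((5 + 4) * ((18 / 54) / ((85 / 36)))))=2125 / 44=48.30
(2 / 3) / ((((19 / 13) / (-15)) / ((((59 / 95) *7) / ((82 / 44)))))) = -236236 / 14801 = -15.96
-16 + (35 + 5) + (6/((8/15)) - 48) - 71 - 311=-1579/4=-394.75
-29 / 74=-0.39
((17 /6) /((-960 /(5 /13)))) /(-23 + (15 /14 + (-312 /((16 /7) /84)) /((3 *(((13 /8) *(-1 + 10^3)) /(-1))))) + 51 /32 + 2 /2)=4403 /65863564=0.00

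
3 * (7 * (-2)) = -42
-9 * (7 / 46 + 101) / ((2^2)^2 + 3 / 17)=-64719 / 1150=-56.28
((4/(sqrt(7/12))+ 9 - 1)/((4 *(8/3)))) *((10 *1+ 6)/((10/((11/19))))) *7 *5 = 66 *sqrt(21)/19+ 462/19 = 40.23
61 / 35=1.74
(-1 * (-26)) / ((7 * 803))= 0.00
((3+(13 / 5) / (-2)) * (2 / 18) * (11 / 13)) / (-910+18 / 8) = -374 / 2124135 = -0.00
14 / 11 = 1.27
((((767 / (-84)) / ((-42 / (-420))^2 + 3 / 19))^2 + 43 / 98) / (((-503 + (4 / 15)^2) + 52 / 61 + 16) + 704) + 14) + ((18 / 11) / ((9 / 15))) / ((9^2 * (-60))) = 27.57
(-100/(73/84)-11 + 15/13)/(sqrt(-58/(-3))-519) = 118544 * sqrt(174)/766815725 + 184573008/766815725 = 0.24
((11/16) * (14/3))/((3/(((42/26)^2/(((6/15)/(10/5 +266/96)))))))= 4320085/129792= 33.28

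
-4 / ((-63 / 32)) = 128 / 63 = 2.03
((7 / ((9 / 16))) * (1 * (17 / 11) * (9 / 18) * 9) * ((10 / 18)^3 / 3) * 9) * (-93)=-3689000 / 891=-4140.29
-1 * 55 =-55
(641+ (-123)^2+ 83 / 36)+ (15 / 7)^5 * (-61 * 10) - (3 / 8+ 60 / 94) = -670541769229 / 56874888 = -11789.77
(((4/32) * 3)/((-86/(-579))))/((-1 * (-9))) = 0.28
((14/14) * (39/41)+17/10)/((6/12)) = 1087/205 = 5.30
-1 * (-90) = 90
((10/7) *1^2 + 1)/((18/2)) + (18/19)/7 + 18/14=2024/1197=1.69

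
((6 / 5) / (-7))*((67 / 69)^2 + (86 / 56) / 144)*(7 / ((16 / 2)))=-0.14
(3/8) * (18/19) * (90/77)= 0.42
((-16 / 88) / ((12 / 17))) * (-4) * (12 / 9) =136 / 99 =1.37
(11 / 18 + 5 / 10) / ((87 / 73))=730 / 783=0.93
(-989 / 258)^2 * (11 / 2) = 5819 / 72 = 80.82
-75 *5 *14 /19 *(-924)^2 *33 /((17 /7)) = -1035416844000 /323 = -3205624904.02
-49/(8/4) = -49/2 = -24.50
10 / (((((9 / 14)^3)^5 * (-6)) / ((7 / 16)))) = -340305209032714240 / 617673396283947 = -550.95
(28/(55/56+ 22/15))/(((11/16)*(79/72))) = 27095040/1787533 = 15.16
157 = 157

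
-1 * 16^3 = -4096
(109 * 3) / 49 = 327 / 49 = 6.67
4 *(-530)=-2120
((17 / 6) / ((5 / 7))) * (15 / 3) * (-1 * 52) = -3094 / 3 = -1031.33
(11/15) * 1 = 11/15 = 0.73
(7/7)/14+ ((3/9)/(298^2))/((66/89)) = 0.07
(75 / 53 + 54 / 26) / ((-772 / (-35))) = 42105 / 265954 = 0.16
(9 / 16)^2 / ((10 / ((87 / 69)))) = 2349 / 58880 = 0.04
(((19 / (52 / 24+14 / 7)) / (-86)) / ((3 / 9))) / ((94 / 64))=-5472 / 50525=-0.11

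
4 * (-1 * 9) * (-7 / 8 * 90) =2835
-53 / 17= -3.12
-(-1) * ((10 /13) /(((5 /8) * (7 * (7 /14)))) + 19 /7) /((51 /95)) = 5.71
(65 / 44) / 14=65 / 616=0.11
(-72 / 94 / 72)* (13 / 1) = -13 / 94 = -0.14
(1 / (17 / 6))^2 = 36 / 289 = 0.12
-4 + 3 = -1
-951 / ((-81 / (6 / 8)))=317 / 36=8.81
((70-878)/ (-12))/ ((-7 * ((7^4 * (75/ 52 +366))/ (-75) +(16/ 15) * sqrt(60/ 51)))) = 2184832000 * sqrt(85)/ 250447259902861231 +29257032004200/ 35778179986123033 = 0.00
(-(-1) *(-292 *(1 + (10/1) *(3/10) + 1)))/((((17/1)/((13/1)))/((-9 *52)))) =8882640/17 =522508.24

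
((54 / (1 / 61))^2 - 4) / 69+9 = 10851053 / 69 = 157261.64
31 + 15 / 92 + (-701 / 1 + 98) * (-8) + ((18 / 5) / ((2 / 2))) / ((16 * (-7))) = 31267043 / 6440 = 4855.13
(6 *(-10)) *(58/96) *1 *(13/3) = -1885/12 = -157.08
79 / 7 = 11.29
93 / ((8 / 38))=1767 / 4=441.75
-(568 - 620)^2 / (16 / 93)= -15717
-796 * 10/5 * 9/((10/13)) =-93132/5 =-18626.40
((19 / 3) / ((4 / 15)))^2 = 9025 / 16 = 564.06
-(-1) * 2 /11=2 /11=0.18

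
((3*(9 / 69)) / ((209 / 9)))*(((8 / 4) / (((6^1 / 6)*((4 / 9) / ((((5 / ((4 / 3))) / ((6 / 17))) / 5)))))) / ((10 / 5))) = 12393 / 153824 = 0.08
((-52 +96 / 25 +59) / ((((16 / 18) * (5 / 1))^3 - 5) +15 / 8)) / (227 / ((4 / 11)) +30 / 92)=145403424 / 709320131875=0.00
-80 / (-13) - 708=-9124 / 13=-701.85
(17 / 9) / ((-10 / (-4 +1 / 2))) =119 / 180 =0.66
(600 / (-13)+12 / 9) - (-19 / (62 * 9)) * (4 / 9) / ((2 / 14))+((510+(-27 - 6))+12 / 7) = 99169367 / 228501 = 434.00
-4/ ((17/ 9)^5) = -236196/ 1419857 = -0.17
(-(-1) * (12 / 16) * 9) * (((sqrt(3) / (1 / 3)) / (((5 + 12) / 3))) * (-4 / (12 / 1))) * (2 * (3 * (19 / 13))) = -18.09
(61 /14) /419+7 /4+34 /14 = 49145 /11732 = 4.19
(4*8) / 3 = 32 / 3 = 10.67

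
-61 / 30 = -2.03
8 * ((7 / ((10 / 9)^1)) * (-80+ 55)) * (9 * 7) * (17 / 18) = -74970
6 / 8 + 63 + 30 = 375 / 4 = 93.75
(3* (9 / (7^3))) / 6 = 9 / 686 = 0.01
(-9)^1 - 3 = -12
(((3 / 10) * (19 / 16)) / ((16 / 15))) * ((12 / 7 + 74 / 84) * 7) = 6213 / 1024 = 6.07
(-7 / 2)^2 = 49 / 4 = 12.25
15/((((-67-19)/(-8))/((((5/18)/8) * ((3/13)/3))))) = 25/6708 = 0.00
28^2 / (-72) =-98 / 9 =-10.89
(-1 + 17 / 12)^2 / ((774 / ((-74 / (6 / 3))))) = -925 / 111456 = -0.01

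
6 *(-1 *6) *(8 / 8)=-36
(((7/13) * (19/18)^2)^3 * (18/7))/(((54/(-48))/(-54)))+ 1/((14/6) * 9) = 16165566217/605409714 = 26.70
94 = 94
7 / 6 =1.17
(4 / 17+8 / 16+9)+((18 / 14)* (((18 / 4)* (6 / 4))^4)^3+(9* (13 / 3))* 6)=22964479687055626985 / 1996488704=11502434068.90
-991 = -991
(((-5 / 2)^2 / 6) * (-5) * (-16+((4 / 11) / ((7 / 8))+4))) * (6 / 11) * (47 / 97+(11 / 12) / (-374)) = 531827125 / 33520872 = 15.87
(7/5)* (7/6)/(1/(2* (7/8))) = 343/120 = 2.86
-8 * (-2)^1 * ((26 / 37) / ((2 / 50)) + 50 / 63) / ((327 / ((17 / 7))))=11641600 / 5335659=2.18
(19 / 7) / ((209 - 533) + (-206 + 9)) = -19 / 3647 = -0.01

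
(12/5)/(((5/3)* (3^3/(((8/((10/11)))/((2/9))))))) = 264/125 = 2.11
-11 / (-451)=1 / 41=0.02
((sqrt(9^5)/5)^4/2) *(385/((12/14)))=626458930713/500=1252917861.43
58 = 58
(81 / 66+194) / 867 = 4295 / 19074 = 0.23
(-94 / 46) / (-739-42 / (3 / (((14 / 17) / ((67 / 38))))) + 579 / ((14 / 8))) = 0.00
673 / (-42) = -673 / 42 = -16.02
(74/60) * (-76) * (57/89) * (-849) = 22680186/445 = 50966.71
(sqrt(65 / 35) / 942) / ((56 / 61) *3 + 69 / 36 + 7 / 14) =122 *sqrt(91) / 4159715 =0.00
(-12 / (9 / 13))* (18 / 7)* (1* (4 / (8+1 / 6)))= -7488 / 343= -21.83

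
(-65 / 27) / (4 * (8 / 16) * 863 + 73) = -65 / 48573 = -0.00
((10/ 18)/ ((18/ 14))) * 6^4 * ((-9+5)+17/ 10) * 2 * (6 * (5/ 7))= -11040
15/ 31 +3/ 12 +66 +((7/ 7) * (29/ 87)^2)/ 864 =16086631/ 241056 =66.73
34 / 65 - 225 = -14591 / 65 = -224.48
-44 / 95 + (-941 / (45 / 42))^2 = 3297529264 / 4275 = 771351.87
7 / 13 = 0.54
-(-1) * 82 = 82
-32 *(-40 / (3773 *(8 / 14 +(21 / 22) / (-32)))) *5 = 409600 / 130781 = 3.13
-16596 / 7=-2370.86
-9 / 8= -1.12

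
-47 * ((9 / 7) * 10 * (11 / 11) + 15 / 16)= -72615 / 112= -648.35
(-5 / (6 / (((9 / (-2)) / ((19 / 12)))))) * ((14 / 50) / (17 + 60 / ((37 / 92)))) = 0.00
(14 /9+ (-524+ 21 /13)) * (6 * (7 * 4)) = -3412472 /39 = -87499.28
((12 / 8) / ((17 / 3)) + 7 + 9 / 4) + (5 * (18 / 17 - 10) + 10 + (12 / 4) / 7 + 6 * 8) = 11061 / 476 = 23.24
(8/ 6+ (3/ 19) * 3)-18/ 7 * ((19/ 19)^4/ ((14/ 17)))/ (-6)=13001/ 5586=2.33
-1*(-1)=1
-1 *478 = -478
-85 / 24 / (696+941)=-85 / 39288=-0.00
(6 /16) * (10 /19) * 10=75 /38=1.97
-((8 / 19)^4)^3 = -68719476736 / 2213314919066161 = -0.00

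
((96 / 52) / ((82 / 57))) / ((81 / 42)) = 1064 / 1599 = 0.67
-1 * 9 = -9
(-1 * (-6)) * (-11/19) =-66/19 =-3.47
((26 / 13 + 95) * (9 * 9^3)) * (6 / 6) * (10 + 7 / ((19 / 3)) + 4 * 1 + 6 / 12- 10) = 135556821 / 38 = 3567284.76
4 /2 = 2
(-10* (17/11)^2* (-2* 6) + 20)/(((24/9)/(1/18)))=9275/1452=6.39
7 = 7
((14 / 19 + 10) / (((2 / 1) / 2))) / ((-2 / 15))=-1530 / 19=-80.53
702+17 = 719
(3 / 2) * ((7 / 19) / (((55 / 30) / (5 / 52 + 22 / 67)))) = 93177 / 728156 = 0.13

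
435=435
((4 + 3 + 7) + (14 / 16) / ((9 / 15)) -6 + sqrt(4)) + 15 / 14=2105 / 168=12.53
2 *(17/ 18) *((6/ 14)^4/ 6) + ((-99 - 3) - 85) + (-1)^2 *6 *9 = -132.99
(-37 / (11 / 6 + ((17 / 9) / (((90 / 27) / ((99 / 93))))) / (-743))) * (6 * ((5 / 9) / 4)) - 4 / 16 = -17.08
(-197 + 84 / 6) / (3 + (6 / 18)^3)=-4941 / 82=-60.26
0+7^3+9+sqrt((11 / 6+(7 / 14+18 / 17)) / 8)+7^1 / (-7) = sqrt(17646) / 204+351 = 351.65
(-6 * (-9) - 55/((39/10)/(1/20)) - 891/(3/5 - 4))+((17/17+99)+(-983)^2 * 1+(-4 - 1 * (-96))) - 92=1281849973/1326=966704.35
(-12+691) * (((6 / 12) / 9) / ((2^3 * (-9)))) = -679 / 1296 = -0.52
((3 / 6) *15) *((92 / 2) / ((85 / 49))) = 3381 / 17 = 198.88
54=54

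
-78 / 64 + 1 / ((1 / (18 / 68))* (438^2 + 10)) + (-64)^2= 213683244119 / 52184288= 4094.78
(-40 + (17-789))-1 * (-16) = -796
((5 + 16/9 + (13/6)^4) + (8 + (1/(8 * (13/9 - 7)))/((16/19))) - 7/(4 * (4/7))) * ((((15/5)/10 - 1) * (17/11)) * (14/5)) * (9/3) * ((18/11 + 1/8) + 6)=-9947186672311/4181760000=-2378.71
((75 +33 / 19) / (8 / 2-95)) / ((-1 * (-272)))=-729 / 235144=-0.00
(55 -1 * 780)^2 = 525625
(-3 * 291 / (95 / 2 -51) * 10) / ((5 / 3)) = 10476 / 7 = 1496.57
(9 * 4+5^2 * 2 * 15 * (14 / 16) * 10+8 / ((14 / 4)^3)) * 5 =22633495 / 686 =32993.43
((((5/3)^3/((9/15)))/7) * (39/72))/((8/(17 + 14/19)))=2738125/2068416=1.32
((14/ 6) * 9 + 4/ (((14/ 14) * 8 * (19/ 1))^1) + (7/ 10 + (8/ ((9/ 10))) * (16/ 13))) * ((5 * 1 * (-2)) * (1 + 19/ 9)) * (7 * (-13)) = 142330496/ 1539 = 92482.45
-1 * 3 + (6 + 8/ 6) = 13/ 3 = 4.33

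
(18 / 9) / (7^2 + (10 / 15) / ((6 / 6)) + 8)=6 / 173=0.03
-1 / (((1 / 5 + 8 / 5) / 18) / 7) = -70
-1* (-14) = 14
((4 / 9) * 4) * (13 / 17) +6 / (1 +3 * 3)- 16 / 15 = 683 / 765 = 0.89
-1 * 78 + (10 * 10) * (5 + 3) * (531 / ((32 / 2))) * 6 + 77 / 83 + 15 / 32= 422897341 / 2656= 159223.40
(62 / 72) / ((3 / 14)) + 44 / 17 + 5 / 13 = 83435 / 11934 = 6.99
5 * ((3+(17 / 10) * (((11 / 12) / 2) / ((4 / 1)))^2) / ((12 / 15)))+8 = 1982509 / 73728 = 26.89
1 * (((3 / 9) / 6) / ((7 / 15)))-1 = -37 / 42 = -0.88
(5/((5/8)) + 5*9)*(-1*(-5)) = 265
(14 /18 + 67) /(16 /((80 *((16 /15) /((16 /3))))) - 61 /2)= -2.30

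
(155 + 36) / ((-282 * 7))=-191 / 1974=-0.10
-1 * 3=-3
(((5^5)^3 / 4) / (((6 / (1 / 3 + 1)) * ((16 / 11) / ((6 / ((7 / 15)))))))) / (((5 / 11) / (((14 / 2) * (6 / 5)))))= 2215576171875 / 8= 276947021484.38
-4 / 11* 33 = -12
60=60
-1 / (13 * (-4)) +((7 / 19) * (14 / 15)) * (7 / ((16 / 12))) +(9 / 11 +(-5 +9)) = 360963 / 54340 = 6.64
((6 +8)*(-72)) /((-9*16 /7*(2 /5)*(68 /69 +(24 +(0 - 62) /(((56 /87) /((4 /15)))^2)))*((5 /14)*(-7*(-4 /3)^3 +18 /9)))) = 782786025 /608650151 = 1.29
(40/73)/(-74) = -20/2701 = -0.01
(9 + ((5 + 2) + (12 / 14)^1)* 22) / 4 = 1273 / 28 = 45.46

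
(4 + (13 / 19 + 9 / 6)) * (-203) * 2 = -47705 / 19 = -2510.79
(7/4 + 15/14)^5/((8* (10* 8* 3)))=3077056399/33043906560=0.09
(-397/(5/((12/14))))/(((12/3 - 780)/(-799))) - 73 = -1942949/13580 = -143.07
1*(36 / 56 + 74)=1045 / 14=74.64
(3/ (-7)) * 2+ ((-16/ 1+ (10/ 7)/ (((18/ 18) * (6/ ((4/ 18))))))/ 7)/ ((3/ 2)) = -9430/ 3969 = -2.38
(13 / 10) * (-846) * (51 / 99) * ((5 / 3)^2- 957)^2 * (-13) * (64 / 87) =637378675588096 / 129195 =4933462406.35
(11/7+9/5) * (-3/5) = -354/175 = -2.02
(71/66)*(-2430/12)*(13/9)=-13845/44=-314.66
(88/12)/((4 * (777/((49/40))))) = 77/26640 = 0.00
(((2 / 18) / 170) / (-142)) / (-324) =1 / 70392240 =0.00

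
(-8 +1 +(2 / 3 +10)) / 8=11 / 24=0.46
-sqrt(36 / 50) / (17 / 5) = -3 * sqrt(2) / 17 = -0.25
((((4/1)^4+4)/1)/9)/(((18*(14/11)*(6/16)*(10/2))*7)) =0.10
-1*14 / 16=-7 / 8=-0.88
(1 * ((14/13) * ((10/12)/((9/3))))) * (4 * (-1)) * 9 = -140/13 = -10.77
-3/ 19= -0.16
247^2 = 61009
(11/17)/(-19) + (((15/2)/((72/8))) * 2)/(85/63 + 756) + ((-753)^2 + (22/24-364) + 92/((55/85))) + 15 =1153042642481195/2034291468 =566803.07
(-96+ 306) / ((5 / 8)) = 336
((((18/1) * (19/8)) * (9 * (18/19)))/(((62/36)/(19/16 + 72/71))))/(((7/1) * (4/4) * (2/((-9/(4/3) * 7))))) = -1572.60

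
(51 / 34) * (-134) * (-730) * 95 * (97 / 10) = 135211695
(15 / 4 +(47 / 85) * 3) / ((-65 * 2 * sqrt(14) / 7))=-1839 * sqrt(14) / 88400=-0.08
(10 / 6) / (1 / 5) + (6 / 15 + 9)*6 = 971 / 15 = 64.73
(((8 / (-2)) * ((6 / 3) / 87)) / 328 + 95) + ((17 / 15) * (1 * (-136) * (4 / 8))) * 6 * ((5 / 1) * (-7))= 58067192 / 3567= 16279.00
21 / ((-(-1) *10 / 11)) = 231 / 10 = 23.10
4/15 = 0.27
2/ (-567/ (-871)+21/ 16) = 27872/ 27363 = 1.02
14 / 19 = 0.74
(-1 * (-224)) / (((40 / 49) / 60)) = 16464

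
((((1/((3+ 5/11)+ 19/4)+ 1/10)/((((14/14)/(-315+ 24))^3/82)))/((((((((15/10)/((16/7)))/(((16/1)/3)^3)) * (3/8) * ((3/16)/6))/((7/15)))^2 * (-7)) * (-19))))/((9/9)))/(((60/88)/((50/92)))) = -41245971231060338124259328/181132643475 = -227711418768937.27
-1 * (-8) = 8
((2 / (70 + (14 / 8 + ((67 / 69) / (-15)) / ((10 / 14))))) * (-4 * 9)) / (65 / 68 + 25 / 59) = -44292480 / 60817309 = -0.73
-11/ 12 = -0.92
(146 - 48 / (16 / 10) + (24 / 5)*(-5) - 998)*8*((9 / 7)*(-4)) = 260928 / 7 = 37275.43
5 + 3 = 8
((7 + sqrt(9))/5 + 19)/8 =21/8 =2.62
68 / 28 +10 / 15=65 / 21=3.10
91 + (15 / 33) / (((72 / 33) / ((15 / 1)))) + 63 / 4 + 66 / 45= 13361 / 120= 111.34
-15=-15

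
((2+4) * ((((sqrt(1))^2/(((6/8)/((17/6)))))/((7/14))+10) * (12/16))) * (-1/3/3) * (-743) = 58697/9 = 6521.89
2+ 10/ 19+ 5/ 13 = 719/ 247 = 2.91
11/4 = 2.75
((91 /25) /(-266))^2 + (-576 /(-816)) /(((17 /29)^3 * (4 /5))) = 330180202549 /75377702500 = 4.38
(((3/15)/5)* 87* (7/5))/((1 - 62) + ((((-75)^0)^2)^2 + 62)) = 609/250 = 2.44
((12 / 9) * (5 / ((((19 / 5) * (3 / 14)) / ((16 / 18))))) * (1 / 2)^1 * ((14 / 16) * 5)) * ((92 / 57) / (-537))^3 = -19077856000 / 44135296035898131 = -0.00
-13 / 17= -0.76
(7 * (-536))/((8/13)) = -6097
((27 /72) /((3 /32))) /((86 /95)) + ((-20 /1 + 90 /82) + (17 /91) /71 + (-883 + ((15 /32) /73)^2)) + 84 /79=-4401850894781234695 /4910489893184512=-896.42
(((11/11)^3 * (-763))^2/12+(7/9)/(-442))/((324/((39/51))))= 385978033/3370896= 114.50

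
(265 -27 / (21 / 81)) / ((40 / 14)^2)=19.70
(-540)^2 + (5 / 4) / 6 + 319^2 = 9440669 / 24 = 393361.21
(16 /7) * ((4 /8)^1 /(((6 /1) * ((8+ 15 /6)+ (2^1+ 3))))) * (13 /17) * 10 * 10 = 10400 /11067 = 0.94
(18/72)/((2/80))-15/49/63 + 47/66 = 80797/7546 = 10.71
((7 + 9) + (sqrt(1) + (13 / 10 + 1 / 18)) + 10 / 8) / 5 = 3529 / 900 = 3.92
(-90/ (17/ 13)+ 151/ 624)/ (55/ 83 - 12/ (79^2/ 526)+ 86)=-376853916539/ 470651681136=-0.80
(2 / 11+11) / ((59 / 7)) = 861 / 649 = 1.33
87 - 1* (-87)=174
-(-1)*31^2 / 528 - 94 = -48671 / 528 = -92.18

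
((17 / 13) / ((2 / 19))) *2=323 / 13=24.85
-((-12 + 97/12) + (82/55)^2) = 61487/36300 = 1.69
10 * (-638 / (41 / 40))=-6224.39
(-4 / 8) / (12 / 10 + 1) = -5 / 22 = -0.23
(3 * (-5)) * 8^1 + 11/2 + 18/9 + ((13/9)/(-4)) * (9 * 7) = -541/4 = -135.25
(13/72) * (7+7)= 91/36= 2.53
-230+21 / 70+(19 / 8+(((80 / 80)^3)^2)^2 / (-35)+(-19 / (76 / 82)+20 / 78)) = -2703761 / 10920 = -247.60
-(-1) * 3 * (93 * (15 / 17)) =4185 / 17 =246.18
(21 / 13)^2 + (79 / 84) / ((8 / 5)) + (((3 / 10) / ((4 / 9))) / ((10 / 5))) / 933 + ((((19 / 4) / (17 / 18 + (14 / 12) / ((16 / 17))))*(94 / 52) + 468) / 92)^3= 960520942742862277996733 / 6951286167553977718560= 138.18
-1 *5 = -5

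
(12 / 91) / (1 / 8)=96 / 91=1.05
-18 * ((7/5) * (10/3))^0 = -18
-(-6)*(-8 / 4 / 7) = -12 / 7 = -1.71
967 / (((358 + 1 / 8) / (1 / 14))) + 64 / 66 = 256468 / 220605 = 1.16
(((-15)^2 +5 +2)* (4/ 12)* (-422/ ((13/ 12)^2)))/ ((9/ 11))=-17231104/ 507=-33986.40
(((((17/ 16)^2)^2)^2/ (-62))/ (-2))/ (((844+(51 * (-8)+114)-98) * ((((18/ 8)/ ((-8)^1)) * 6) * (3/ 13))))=-90684846733/ 1218666905468928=-0.00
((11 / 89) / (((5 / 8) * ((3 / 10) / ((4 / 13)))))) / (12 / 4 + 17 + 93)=704 / 392223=0.00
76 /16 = 19 /4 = 4.75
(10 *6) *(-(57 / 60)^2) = -1083 / 20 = -54.15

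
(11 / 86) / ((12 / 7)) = 77 / 1032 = 0.07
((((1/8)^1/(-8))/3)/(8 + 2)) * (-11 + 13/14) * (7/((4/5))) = 47/1024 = 0.05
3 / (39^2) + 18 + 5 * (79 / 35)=103942 / 3549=29.29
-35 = -35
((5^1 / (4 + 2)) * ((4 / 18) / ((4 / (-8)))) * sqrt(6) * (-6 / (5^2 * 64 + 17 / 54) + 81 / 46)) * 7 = -9054465 * sqrt(6) / 1987591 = -11.16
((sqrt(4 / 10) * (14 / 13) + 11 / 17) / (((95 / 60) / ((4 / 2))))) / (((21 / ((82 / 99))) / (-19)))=-1312 * sqrt(10) / 6435 - 656 / 1071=-1.26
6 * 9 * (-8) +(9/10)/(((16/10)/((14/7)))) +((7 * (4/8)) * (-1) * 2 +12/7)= -24425/56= -436.16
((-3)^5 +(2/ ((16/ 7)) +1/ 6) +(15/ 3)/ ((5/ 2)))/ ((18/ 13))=-74867/ 432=-173.30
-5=-5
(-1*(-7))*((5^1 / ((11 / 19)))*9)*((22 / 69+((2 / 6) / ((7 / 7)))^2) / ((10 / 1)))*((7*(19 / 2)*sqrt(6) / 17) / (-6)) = -1574321*sqrt(6) / 103224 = -37.36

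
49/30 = 1.63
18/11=1.64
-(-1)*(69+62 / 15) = 1097 / 15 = 73.13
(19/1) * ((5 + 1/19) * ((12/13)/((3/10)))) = 3840/13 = 295.38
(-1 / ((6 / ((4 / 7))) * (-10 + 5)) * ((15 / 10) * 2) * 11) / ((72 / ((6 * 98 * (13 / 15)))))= 1001 / 225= 4.45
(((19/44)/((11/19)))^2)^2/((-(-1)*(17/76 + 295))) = 322687697779/307812493631808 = 0.00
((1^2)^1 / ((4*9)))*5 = 5 / 36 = 0.14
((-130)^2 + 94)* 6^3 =3670704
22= 22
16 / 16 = 1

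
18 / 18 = 1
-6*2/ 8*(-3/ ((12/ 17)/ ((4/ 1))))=25.50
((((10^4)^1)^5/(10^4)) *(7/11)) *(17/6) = 595000000000000000/33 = 18030303030303030.30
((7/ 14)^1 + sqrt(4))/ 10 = 1/ 4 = 0.25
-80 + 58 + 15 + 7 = 0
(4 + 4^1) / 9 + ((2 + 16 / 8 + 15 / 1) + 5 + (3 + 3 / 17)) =4294 / 153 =28.07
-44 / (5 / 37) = -325.60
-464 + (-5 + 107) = -362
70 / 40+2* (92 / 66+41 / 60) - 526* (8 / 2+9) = -1503061 / 220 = -6832.10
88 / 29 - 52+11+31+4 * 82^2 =779782 / 29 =26889.03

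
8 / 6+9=31 / 3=10.33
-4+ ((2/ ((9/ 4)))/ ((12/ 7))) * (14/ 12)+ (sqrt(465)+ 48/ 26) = -1631/ 1053+ sqrt(465) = 20.01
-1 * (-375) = 375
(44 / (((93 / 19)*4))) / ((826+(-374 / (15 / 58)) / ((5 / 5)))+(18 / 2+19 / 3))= -1045 / 281232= -0.00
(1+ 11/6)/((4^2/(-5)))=-85/96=-0.89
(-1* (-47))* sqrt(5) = 47* sqrt(5) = 105.10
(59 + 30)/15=89/15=5.93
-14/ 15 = -0.93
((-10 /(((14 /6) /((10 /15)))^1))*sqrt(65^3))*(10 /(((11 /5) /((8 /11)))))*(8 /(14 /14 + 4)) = -832000*sqrt(65) /847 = -7919.48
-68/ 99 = -0.69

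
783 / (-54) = -14.50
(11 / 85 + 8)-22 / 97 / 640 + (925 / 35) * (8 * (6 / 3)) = 1591959587 / 3693760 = 430.99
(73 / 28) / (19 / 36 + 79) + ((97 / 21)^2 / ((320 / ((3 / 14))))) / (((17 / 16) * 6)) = 60140041 / 1717112880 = 0.04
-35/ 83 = -0.42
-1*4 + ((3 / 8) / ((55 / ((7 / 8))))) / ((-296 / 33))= -4.00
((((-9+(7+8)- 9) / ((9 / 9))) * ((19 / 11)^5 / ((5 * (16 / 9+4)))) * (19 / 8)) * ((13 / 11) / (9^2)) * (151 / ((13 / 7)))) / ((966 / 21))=-49727496217 / 508508869440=-0.10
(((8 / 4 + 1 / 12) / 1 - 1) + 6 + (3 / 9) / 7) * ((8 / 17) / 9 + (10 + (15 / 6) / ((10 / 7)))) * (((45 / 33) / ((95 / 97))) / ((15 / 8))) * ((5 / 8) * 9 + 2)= 25600356109 / 53721360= 476.54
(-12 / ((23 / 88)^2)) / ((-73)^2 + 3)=-23232 / 705157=-0.03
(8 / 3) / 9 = 8 / 27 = 0.30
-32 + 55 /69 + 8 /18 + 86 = 11435 /207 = 55.24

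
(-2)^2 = 4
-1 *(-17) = 17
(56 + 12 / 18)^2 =28900 / 9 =3211.11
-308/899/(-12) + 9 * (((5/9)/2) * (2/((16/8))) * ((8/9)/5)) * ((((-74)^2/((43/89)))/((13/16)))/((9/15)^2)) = 701025539761/40705821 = 17221.75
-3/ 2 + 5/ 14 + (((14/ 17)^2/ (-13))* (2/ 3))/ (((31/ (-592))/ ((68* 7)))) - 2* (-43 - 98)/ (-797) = 36079564018/ 114665187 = 314.65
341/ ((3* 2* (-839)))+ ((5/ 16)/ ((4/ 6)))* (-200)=-944557/ 10068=-93.82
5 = 5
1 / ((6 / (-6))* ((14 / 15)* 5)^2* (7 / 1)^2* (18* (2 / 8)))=-1 / 4802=-0.00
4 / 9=0.44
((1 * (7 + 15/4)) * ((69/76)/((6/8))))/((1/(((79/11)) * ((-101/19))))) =-7891231/15884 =-496.80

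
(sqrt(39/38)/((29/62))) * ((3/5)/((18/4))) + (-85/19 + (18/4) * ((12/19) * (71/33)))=1.93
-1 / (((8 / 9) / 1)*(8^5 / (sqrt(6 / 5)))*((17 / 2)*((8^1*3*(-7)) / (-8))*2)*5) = -3*sqrt(30) / 779878400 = -0.00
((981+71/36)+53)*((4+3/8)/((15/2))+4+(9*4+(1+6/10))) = 43700.76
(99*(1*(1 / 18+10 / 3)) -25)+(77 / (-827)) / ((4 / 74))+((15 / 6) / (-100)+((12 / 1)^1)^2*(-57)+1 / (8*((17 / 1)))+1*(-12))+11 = -1110694761 / 140590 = -7900.24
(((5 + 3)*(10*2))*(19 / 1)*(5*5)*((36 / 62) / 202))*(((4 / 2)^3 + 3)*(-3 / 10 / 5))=-451440 / 3131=-144.18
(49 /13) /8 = 49 /104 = 0.47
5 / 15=1 / 3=0.33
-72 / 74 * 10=-360 / 37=-9.73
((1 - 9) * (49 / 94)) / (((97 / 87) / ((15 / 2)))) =-127890 / 4559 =-28.05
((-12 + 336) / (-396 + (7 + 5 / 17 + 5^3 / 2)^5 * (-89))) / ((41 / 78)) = -0.00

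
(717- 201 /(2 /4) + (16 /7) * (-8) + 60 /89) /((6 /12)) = 594.78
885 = 885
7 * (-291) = -2037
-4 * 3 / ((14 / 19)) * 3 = -342 / 7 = -48.86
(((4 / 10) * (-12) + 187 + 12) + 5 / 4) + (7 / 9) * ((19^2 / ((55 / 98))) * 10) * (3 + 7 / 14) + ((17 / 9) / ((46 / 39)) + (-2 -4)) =806120603 / 45540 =17701.37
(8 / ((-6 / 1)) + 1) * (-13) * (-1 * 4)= -52 / 3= -17.33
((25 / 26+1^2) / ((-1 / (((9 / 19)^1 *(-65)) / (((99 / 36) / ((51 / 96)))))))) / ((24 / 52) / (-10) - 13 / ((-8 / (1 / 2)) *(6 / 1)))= 15215850 / 116413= 130.71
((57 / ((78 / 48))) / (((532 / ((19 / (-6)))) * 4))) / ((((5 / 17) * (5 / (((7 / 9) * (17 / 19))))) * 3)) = -289 / 35100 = -0.01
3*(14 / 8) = 5.25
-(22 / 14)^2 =-121 / 49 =-2.47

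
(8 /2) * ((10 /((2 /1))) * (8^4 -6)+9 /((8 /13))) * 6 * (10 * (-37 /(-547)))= 332222.80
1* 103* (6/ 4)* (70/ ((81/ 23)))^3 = 214923971500/ 177147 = 1213252.11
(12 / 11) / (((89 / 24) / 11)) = 288 / 89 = 3.24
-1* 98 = -98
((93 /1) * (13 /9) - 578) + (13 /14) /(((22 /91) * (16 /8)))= -116621 /264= -441.75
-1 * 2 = -2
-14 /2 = -7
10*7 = 70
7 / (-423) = -0.02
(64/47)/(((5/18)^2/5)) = 20736/235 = 88.24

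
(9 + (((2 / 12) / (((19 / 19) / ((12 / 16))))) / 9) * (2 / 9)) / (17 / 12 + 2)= 2917 / 1107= 2.64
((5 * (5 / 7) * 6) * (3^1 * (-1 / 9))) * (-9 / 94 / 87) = 75 / 9541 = 0.01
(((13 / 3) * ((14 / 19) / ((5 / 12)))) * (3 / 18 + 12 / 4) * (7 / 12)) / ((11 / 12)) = 2548 / 165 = 15.44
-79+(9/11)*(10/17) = -14683/187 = -78.52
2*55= 110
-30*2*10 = -600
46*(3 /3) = 46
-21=-21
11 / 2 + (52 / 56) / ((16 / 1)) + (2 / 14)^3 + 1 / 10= 310673 / 54880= 5.66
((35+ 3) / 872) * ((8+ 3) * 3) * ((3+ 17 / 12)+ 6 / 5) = 70433 / 8720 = 8.08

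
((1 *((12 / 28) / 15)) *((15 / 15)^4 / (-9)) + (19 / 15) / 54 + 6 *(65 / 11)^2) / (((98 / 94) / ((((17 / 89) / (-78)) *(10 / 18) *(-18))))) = 114854983585 / 23337219906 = 4.92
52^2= 2704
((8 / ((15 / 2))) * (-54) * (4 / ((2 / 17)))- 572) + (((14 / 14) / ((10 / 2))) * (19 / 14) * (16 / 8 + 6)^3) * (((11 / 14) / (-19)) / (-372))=-57654812 / 22785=-2530.38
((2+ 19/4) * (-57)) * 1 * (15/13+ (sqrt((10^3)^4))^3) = -20007000000000000023085/52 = -384750000000000000443.94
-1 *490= -490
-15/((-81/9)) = 5/3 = 1.67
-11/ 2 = -5.50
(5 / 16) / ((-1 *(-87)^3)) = 5 / 10536048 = 0.00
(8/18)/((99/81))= 4/11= 0.36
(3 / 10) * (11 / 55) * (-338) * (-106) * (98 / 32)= 1316679 / 200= 6583.40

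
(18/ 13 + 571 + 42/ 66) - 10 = 80512/ 143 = 563.02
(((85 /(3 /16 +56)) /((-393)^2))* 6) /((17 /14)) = 2240 /46283217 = 0.00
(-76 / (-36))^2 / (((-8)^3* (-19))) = 19 / 41472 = 0.00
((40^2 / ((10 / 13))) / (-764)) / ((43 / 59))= -3.74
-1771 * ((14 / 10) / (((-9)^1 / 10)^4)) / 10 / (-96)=309925 / 78732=3.94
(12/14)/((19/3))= 18/133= 0.14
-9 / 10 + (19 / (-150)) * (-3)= -13 / 25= -0.52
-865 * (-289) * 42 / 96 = 1749895 / 16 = 109368.44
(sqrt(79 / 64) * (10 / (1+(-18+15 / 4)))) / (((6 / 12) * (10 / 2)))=-2 * sqrt(79) / 53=-0.34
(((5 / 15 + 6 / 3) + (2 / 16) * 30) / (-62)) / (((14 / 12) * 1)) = -0.08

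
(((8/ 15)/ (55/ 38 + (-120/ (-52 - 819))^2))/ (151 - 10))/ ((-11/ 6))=-461253728/ 327822888525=-0.00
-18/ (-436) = 9/ 218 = 0.04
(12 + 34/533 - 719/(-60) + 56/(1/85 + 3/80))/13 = 2487121609/27854580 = 89.29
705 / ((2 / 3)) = 2115 / 2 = 1057.50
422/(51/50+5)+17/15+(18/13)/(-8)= 71.06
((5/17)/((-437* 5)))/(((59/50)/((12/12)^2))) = -50/438311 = -0.00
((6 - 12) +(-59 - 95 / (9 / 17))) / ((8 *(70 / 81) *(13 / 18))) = -48.96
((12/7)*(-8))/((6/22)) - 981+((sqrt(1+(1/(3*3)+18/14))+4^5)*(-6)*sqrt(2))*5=10*sqrt(2)*(-21504 - sqrt(1057))/7 - 7219/7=-44541.61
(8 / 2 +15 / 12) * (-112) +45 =-543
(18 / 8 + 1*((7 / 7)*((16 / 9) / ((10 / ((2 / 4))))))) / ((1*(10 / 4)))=0.94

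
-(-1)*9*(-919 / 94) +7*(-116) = -899.99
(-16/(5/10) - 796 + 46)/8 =-391/4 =-97.75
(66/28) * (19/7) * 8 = 2508/49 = 51.18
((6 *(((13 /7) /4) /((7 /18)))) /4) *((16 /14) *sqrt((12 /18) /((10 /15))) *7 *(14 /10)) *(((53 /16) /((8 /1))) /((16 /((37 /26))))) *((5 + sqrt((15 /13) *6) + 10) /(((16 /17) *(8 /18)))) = 24302673 *sqrt(130) /59637760 + 24302673 /917504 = 31.13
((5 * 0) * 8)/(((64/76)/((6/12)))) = 0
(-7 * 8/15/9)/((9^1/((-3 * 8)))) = 448/405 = 1.11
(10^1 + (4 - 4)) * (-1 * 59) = -590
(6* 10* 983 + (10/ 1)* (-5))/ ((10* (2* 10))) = 5893/ 20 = 294.65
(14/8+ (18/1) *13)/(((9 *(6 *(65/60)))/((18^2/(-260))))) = -8487/1690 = -5.02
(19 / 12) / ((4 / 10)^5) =154.62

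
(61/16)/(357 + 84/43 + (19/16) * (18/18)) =2623/247777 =0.01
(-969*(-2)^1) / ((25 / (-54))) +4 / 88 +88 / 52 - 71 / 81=-4185.22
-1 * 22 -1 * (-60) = 38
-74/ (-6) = 37/ 3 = 12.33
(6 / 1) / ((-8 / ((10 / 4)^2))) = -4.69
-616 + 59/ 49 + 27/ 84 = -120437/ 196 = -614.47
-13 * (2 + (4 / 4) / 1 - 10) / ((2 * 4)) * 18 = 819 / 4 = 204.75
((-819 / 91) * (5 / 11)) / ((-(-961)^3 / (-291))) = 13095 / 9762540491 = 0.00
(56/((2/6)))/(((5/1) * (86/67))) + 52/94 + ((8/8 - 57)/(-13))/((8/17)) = 4713873/131365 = 35.88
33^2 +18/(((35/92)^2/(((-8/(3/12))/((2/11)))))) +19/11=-280255922/13475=-20798.21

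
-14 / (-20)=7 / 10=0.70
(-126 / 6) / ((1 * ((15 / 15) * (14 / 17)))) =-51 / 2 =-25.50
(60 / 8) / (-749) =-15 / 1498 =-0.01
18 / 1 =18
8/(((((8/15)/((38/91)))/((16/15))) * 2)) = 304/91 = 3.34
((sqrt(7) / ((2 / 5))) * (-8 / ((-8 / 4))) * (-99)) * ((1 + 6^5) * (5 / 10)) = -10185123.93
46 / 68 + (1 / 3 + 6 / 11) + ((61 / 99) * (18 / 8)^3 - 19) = -374345 / 35904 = -10.43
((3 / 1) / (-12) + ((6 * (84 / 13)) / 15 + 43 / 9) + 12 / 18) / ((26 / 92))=27.53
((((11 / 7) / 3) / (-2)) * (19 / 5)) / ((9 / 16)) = -1672 / 945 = -1.77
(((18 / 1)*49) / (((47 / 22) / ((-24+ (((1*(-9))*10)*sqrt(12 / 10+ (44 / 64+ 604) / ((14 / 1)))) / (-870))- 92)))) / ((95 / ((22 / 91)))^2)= -22233024 / 71685575+ 71874*sqrt(3480330) / 72760858625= -0.31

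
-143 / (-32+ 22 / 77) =1001 / 222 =4.51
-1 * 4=-4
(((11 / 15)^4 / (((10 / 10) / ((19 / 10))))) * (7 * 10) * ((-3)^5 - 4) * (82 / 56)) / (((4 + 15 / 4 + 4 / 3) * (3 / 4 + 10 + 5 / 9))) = -135.47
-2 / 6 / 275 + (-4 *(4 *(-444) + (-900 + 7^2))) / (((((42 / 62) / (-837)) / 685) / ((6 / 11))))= -28014898059007 / 5775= -4851064598.96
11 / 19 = 0.58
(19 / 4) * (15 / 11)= 285 / 44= 6.48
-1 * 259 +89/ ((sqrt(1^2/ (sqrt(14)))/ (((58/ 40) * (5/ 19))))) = -259 +2581 * 14^(1/ 4)/ 76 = -193.31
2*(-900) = -1800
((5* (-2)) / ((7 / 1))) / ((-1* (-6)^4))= 5 / 4536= 0.00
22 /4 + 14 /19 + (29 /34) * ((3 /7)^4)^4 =66947750491832850 /10734236573981123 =6.24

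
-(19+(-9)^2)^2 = -10000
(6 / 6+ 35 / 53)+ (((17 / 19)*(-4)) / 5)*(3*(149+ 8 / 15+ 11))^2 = -20897455256 / 125875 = -166017.52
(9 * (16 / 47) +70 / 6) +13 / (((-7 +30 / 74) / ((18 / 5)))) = 656581 / 86010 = 7.63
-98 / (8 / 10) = -245 / 2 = -122.50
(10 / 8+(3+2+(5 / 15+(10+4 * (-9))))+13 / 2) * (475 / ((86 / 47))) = -3460375 / 1032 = -3353.08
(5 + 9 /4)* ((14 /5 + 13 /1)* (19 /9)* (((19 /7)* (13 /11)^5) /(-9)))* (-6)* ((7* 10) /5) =307078246943 /21741885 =14123.81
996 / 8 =249 / 2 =124.50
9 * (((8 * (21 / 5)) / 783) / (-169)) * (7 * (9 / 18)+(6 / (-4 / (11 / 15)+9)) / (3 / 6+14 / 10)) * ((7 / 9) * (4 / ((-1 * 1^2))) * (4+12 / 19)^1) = 16627072 / 115001965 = 0.14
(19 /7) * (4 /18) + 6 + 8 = 920 /63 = 14.60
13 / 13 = 1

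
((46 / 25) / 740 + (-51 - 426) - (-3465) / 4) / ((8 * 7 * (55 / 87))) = 626501877 / 56980000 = 11.00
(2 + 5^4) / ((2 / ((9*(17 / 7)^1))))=95931 / 14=6852.21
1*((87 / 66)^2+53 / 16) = 9777 / 1936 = 5.05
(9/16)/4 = 9/64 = 0.14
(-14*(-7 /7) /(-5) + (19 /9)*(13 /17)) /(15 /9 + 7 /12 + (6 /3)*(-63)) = 3628 /378675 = 0.01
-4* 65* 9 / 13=-180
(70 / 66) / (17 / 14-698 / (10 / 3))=-2450 / 480909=-0.01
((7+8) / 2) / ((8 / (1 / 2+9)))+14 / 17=5293 / 544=9.73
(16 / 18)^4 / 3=4096 / 19683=0.21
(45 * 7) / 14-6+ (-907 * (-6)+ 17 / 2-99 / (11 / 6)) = 5413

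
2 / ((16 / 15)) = 15 / 8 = 1.88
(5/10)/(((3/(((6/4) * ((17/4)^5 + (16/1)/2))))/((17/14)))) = 3468119/8192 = 423.35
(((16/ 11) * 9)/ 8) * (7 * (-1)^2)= 126/ 11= 11.45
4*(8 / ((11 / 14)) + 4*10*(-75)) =-131552 / 11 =-11959.27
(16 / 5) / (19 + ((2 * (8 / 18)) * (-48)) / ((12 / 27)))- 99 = -38131 / 385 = -99.04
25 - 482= -457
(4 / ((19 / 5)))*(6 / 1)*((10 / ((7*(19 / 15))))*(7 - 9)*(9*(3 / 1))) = -972000 / 2527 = -384.65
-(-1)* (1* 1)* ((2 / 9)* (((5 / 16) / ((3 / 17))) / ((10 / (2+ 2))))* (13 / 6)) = 221 / 648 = 0.34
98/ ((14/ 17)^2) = 289/ 2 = 144.50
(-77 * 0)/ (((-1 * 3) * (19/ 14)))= 0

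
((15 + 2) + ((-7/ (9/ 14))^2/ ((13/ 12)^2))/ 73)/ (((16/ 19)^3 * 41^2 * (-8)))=-14000762275/ 6116031627264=-0.00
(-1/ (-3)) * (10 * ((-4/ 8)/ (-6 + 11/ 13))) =65/ 201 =0.32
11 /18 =0.61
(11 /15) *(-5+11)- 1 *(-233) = 1187 /5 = 237.40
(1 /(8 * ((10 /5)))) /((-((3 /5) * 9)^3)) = -0.00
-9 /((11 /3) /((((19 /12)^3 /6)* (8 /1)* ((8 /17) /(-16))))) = 6859 /17952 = 0.38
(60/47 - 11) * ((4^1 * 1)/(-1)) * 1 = 1828/47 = 38.89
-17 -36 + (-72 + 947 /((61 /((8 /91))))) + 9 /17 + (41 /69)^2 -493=-276646170928 /449281287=-615.75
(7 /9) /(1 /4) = 28 /9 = 3.11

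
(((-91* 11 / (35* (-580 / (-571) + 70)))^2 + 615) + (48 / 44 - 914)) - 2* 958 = -1001019130226001 / 452183187500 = -2213.75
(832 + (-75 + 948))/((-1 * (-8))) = 1705/8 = 213.12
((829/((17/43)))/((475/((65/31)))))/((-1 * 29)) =-463411/1451885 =-0.32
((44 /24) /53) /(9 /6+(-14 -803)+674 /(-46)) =-253 /6071733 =-0.00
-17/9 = -1.89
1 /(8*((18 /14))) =7 /72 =0.10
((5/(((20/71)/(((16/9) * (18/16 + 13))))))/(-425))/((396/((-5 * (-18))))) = -8023/33660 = -0.24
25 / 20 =1.25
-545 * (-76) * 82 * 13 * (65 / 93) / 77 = 400780.87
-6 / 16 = -3 / 8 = -0.38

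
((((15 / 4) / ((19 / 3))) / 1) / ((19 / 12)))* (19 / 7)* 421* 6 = 2563.98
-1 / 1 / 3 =-1 / 3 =-0.33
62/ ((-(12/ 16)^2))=-992/ 9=-110.22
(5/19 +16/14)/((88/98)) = 119/76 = 1.57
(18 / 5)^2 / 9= 36 / 25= 1.44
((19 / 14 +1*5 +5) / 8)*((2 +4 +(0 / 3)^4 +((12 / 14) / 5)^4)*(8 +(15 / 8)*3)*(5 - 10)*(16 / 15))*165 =-858365487243 / 8403500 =-102143.81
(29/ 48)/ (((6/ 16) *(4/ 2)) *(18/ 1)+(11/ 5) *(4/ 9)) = 435/ 10424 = 0.04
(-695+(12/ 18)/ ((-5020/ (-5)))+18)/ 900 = -1019561/ 1355400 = -0.75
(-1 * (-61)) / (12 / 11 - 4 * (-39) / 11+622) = 671 / 7010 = 0.10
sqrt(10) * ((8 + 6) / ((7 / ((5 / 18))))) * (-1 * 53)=-265 * sqrt(10) / 9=-93.11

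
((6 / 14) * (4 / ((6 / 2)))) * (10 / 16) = 5 / 14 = 0.36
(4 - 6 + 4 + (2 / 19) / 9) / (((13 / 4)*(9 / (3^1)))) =1376 / 6669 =0.21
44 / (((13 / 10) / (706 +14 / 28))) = 310860 / 13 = 23912.31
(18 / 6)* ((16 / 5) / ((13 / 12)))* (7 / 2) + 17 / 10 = 4253 / 130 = 32.72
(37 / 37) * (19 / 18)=19 / 18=1.06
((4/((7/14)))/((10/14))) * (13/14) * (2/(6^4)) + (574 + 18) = 479533/810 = 592.02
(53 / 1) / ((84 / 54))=477 / 14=34.07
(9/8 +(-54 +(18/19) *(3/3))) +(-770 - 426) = -189685/152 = -1247.93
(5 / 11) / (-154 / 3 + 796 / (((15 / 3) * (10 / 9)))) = 375 / 75856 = 0.00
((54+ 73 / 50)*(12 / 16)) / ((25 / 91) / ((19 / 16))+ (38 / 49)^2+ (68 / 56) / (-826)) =291079921587 / 5817354850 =50.04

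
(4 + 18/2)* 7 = 91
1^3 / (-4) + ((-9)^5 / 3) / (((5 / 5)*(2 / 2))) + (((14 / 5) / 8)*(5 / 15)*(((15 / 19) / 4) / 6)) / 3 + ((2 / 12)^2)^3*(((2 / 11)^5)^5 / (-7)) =-6616724569340643226152471349357026733 / 336160186928994049216311540678624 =-19683.25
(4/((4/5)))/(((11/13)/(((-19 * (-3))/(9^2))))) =1235/297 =4.16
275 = 275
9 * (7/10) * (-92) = -2898/5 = -579.60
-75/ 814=-0.09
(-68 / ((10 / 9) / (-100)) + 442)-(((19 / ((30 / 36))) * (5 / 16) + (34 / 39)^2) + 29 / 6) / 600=47907694843 / 7300800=6561.98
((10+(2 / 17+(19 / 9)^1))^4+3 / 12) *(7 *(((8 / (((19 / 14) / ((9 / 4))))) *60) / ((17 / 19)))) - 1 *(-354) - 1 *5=48038248086121499 / 345025251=139231108.29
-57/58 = -0.98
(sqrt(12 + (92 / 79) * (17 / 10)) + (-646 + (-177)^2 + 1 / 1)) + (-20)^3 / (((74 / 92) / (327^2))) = -39348736692 / 37 + sqrt(2181190) / 395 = -1063479366.32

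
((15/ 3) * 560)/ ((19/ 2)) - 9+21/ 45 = 81568/ 285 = 286.20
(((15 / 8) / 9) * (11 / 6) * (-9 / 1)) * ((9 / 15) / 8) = -33 / 128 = -0.26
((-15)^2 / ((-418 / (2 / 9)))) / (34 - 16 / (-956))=-1195 / 339834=-0.00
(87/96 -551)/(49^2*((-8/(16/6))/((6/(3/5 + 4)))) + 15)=88015/881168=0.10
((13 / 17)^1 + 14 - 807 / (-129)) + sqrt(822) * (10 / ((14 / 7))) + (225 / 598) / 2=18542211 / 874276 + 5 * sqrt(822)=164.56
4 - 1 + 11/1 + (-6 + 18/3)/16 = 14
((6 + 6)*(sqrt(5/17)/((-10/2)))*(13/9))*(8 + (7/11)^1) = -988*sqrt(85)/561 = -16.24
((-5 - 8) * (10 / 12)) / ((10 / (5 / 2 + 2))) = -39 / 8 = -4.88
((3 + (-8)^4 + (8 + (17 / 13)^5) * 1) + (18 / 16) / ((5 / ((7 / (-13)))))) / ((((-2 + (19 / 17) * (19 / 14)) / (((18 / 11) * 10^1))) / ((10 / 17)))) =-7692427131102 / 93937129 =-81889.10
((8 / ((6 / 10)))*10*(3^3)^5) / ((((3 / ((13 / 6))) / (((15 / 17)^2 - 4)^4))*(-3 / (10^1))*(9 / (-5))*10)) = 192235401336610359000 / 6975757441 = 27557638430.31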